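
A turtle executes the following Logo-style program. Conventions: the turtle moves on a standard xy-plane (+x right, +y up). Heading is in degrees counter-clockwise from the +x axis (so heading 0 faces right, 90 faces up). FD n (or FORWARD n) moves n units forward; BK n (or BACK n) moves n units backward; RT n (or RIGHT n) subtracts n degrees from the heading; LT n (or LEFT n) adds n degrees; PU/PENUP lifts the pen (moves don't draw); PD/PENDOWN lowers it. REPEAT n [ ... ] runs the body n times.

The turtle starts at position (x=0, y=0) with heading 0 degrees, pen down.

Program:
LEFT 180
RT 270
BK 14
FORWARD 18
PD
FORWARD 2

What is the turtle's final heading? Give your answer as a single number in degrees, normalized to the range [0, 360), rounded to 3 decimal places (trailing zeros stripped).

Answer: 270

Derivation:
Executing turtle program step by step:
Start: pos=(0,0), heading=0, pen down
LT 180: heading 0 -> 180
RT 270: heading 180 -> 270
BK 14: (0,0) -> (0,14) [heading=270, draw]
FD 18: (0,14) -> (0,-4) [heading=270, draw]
PD: pen down
FD 2: (0,-4) -> (0,-6) [heading=270, draw]
Final: pos=(0,-6), heading=270, 3 segment(s) drawn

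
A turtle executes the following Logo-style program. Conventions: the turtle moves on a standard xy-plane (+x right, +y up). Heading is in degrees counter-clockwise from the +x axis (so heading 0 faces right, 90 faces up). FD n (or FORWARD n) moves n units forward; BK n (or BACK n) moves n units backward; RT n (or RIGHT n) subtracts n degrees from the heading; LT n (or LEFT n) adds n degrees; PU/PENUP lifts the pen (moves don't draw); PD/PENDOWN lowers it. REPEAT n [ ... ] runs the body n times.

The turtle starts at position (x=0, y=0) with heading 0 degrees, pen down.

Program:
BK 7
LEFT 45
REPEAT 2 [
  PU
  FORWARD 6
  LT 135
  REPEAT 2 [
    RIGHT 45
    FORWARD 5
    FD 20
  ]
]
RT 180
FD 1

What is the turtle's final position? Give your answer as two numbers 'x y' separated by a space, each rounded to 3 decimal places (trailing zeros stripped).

Answer: -62.406 69.891

Derivation:
Executing turtle program step by step:
Start: pos=(0,0), heading=0, pen down
BK 7: (0,0) -> (-7,0) [heading=0, draw]
LT 45: heading 0 -> 45
REPEAT 2 [
  -- iteration 1/2 --
  PU: pen up
  FD 6: (-7,0) -> (-2.757,4.243) [heading=45, move]
  LT 135: heading 45 -> 180
  REPEAT 2 [
    -- iteration 1/2 --
    RT 45: heading 180 -> 135
    FD 5: (-2.757,4.243) -> (-6.293,7.778) [heading=135, move]
    FD 20: (-6.293,7.778) -> (-20.435,21.92) [heading=135, move]
    -- iteration 2/2 --
    RT 45: heading 135 -> 90
    FD 5: (-20.435,21.92) -> (-20.435,26.92) [heading=90, move]
    FD 20: (-20.435,26.92) -> (-20.435,46.92) [heading=90, move]
  ]
  -- iteration 2/2 --
  PU: pen up
  FD 6: (-20.435,46.92) -> (-20.435,52.92) [heading=90, move]
  LT 135: heading 90 -> 225
  REPEAT 2 [
    -- iteration 1/2 --
    RT 45: heading 225 -> 180
    FD 5: (-20.435,52.92) -> (-25.435,52.92) [heading=180, move]
    FD 20: (-25.435,52.92) -> (-45.435,52.92) [heading=180, move]
    -- iteration 2/2 --
    RT 45: heading 180 -> 135
    FD 5: (-45.435,52.92) -> (-48.971,56.456) [heading=135, move]
    FD 20: (-48.971,56.456) -> (-63.113,70.598) [heading=135, move]
  ]
]
RT 180: heading 135 -> 315
FD 1: (-63.113,70.598) -> (-62.406,69.891) [heading=315, move]
Final: pos=(-62.406,69.891), heading=315, 1 segment(s) drawn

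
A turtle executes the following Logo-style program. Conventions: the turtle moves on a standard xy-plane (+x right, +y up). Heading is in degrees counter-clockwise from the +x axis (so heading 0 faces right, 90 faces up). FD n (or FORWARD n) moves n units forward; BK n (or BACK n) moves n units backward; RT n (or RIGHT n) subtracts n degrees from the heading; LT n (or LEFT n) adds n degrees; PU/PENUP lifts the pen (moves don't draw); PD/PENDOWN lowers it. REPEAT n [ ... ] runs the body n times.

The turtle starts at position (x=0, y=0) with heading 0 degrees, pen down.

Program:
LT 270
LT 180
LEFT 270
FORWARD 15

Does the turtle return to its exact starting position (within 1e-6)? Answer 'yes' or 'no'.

Answer: no

Derivation:
Executing turtle program step by step:
Start: pos=(0,0), heading=0, pen down
LT 270: heading 0 -> 270
LT 180: heading 270 -> 90
LT 270: heading 90 -> 0
FD 15: (0,0) -> (15,0) [heading=0, draw]
Final: pos=(15,0), heading=0, 1 segment(s) drawn

Start position: (0, 0)
Final position: (15, 0)
Distance = 15; >= 1e-6 -> NOT closed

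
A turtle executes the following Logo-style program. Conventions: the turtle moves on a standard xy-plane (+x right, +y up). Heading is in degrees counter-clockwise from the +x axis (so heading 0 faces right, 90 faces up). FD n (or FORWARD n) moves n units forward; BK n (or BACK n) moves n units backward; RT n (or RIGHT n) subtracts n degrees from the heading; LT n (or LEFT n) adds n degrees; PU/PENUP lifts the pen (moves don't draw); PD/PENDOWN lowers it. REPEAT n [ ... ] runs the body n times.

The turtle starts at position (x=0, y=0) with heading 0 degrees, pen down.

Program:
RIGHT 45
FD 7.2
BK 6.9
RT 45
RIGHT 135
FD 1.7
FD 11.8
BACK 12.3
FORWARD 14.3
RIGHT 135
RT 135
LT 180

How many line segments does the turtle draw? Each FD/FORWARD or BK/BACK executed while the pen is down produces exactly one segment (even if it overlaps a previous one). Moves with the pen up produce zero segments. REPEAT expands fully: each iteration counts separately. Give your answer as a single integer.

Answer: 6

Derivation:
Executing turtle program step by step:
Start: pos=(0,0), heading=0, pen down
RT 45: heading 0 -> 315
FD 7.2: (0,0) -> (5.091,-5.091) [heading=315, draw]
BK 6.9: (5.091,-5.091) -> (0.212,-0.212) [heading=315, draw]
RT 45: heading 315 -> 270
RT 135: heading 270 -> 135
FD 1.7: (0.212,-0.212) -> (-0.99,0.99) [heading=135, draw]
FD 11.8: (-0.99,0.99) -> (-9.334,9.334) [heading=135, draw]
BK 12.3: (-9.334,9.334) -> (-0.636,0.636) [heading=135, draw]
FD 14.3: (-0.636,0.636) -> (-10.748,10.748) [heading=135, draw]
RT 135: heading 135 -> 0
RT 135: heading 0 -> 225
LT 180: heading 225 -> 45
Final: pos=(-10.748,10.748), heading=45, 6 segment(s) drawn
Segments drawn: 6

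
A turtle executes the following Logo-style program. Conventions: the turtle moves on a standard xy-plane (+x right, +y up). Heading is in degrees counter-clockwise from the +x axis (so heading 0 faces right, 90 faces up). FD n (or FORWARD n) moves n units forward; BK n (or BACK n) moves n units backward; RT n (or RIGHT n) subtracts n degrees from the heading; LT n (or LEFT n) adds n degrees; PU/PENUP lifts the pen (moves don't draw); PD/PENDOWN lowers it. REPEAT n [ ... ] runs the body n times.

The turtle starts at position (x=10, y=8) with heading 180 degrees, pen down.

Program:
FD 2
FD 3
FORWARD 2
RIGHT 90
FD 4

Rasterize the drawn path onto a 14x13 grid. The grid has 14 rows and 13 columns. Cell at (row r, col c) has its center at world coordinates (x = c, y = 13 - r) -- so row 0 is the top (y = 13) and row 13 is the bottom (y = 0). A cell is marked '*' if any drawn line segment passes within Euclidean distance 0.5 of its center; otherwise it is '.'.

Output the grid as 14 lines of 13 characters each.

Segment 0: (10,8) -> (8,8)
Segment 1: (8,8) -> (5,8)
Segment 2: (5,8) -> (3,8)
Segment 3: (3,8) -> (3,12)

Answer: .............
...*.........
...*.........
...*.........
...*.........
...********..
.............
.............
.............
.............
.............
.............
.............
.............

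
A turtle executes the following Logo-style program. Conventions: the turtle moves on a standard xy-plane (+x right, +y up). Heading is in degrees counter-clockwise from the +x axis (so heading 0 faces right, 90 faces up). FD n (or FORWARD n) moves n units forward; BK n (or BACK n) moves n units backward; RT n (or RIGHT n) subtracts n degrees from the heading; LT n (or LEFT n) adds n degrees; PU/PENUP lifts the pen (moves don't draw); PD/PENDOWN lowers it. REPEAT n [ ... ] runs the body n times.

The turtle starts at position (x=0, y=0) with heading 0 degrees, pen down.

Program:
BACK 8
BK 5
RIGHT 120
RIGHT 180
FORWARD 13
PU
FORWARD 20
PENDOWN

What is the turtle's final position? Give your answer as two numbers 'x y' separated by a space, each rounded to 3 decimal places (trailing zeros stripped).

Executing turtle program step by step:
Start: pos=(0,0), heading=0, pen down
BK 8: (0,0) -> (-8,0) [heading=0, draw]
BK 5: (-8,0) -> (-13,0) [heading=0, draw]
RT 120: heading 0 -> 240
RT 180: heading 240 -> 60
FD 13: (-13,0) -> (-6.5,11.258) [heading=60, draw]
PU: pen up
FD 20: (-6.5,11.258) -> (3.5,28.579) [heading=60, move]
PD: pen down
Final: pos=(3.5,28.579), heading=60, 3 segment(s) drawn

Answer: 3.5 28.579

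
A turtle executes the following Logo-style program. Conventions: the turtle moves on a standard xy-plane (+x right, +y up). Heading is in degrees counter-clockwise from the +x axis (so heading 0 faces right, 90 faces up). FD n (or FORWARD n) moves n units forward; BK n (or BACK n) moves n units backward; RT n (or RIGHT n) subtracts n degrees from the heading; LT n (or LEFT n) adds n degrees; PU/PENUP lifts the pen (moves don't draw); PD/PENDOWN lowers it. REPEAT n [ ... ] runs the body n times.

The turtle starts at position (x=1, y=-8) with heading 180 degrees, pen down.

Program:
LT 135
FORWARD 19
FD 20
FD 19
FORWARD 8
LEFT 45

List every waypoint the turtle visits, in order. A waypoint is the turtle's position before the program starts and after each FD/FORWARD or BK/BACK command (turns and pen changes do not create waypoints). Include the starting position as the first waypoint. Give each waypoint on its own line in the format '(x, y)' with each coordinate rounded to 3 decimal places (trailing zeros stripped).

Executing turtle program step by step:
Start: pos=(1,-8), heading=180, pen down
LT 135: heading 180 -> 315
FD 19: (1,-8) -> (14.435,-21.435) [heading=315, draw]
FD 20: (14.435,-21.435) -> (28.577,-35.577) [heading=315, draw]
FD 19: (28.577,-35.577) -> (42.012,-49.012) [heading=315, draw]
FD 8: (42.012,-49.012) -> (47.669,-54.669) [heading=315, draw]
LT 45: heading 315 -> 0
Final: pos=(47.669,-54.669), heading=0, 4 segment(s) drawn
Waypoints (5 total):
(1, -8)
(14.435, -21.435)
(28.577, -35.577)
(42.012, -49.012)
(47.669, -54.669)

Answer: (1, -8)
(14.435, -21.435)
(28.577, -35.577)
(42.012, -49.012)
(47.669, -54.669)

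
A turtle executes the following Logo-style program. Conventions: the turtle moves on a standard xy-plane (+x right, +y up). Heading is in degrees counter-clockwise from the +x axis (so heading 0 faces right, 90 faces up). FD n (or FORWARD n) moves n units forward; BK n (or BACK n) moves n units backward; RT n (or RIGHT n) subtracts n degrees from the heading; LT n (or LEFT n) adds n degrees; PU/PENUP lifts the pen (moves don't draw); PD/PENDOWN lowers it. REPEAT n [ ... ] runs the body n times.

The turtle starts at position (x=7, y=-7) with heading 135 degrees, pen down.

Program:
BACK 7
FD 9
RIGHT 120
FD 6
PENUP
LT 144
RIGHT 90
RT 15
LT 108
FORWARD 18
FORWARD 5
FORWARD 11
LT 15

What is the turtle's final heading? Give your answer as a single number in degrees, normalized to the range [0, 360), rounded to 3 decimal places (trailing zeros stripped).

Executing turtle program step by step:
Start: pos=(7,-7), heading=135, pen down
BK 7: (7,-7) -> (11.95,-11.95) [heading=135, draw]
FD 9: (11.95,-11.95) -> (5.586,-5.586) [heading=135, draw]
RT 120: heading 135 -> 15
FD 6: (5.586,-5.586) -> (11.381,-4.033) [heading=15, draw]
PU: pen up
LT 144: heading 15 -> 159
RT 90: heading 159 -> 69
RT 15: heading 69 -> 54
LT 108: heading 54 -> 162
FD 18: (11.381,-4.033) -> (-5.738,1.529) [heading=162, move]
FD 5: (-5.738,1.529) -> (-10.493,3.075) [heading=162, move]
FD 11: (-10.493,3.075) -> (-20.955,6.474) [heading=162, move]
LT 15: heading 162 -> 177
Final: pos=(-20.955,6.474), heading=177, 3 segment(s) drawn

Answer: 177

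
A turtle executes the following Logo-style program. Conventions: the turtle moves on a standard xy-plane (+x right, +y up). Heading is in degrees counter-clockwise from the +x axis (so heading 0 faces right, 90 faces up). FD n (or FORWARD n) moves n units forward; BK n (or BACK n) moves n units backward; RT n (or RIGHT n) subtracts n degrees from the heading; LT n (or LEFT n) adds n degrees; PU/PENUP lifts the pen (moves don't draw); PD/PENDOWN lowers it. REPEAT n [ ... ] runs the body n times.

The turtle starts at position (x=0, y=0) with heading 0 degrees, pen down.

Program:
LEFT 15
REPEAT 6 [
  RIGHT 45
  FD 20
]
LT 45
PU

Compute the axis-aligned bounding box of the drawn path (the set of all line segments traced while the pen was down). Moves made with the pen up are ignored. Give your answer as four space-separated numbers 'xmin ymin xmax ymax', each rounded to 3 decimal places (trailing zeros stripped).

Answer: -29.319 -51.815 22.497 0

Derivation:
Executing turtle program step by step:
Start: pos=(0,0), heading=0, pen down
LT 15: heading 0 -> 15
REPEAT 6 [
  -- iteration 1/6 --
  RT 45: heading 15 -> 330
  FD 20: (0,0) -> (17.321,-10) [heading=330, draw]
  -- iteration 2/6 --
  RT 45: heading 330 -> 285
  FD 20: (17.321,-10) -> (22.497,-29.319) [heading=285, draw]
  -- iteration 3/6 --
  RT 45: heading 285 -> 240
  FD 20: (22.497,-29.319) -> (12.497,-46.639) [heading=240, draw]
  -- iteration 4/6 --
  RT 45: heading 240 -> 195
  FD 20: (12.497,-46.639) -> (-6.822,-51.815) [heading=195, draw]
  -- iteration 5/6 --
  RT 45: heading 195 -> 150
  FD 20: (-6.822,-51.815) -> (-24.142,-41.815) [heading=150, draw]
  -- iteration 6/6 --
  RT 45: heading 150 -> 105
  FD 20: (-24.142,-41.815) -> (-29.319,-22.497) [heading=105, draw]
]
LT 45: heading 105 -> 150
PU: pen up
Final: pos=(-29.319,-22.497), heading=150, 6 segment(s) drawn

Segment endpoints: x in {-29.319, -24.142, -6.822, 0, 12.497, 17.321, 22.497}, y in {-51.815, -46.639, -41.815, -29.319, -22.497, -10, 0}
xmin=-29.319, ymin=-51.815, xmax=22.497, ymax=0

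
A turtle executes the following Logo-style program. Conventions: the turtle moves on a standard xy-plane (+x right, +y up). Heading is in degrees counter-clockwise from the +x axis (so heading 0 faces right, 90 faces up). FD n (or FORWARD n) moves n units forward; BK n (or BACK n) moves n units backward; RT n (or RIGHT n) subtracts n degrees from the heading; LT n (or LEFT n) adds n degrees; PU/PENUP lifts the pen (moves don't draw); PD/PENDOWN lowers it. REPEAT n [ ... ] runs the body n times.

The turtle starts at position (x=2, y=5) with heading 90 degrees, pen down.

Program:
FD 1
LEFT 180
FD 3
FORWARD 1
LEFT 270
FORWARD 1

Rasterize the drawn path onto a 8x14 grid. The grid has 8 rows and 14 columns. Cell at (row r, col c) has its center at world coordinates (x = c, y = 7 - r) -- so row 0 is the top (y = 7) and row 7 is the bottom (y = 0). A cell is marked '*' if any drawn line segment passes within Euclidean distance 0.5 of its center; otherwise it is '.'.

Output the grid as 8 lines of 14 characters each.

Answer: ..............
..*...........
..*...........
..*...........
..*...........
.**...........
..............
..............

Derivation:
Segment 0: (2,5) -> (2,6)
Segment 1: (2,6) -> (2,3)
Segment 2: (2,3) -> (2,2)
Segment 3: (2,2) -> (1,2)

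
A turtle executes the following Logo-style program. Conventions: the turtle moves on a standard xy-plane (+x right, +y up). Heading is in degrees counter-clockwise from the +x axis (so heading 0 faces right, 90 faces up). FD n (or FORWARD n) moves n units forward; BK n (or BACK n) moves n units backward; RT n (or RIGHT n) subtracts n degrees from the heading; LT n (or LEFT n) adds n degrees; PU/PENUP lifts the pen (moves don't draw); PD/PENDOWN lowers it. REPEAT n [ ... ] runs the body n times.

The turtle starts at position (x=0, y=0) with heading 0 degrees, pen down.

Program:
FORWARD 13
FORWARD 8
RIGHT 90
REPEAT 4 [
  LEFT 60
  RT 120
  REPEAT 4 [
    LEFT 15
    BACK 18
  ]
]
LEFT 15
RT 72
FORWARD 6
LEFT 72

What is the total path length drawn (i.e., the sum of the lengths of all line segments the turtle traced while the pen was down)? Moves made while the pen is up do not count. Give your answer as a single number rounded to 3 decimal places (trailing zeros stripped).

Executing turtle program step by step:
Start: pos=(0,0), heading=0, pen down
FD 13: (0,0) -> (13,0) [heading=0, draw]
FD 8: (13,0) -> (21,0) [heading=0, draw]
RT 90: heading 0 -> 270
REPEAT 4 [
  -- iteration 1/4 --
  LT 60: heading 270 -> 330
  RT 120: heading 330 -> 210
  REPEAT 4 [
    -- iteration 1/4 --
    LT 15: heading 210 -> 225
    BK 18: (21,0) -> (33.728,12.728) [heading=225, draw]
    -- iteration 2/4 --
    LT 15: heading 225 -> 240
    BK 18: (33.728,12.728) -> (42.728,28.316) [heading=240, draw]
    -- iteration 3/4 --
    LT 15: heading 240 -> 255
    BK 18: (42.728,28.316) -> (47.387,45.703) [heading=255, draw]
    -- iteration 4/4 --
    LT 15: heading 255 -> 270
    BK 18: (47.387,45.703) -> (47.387,63.703) [heading=270, draw]
  ]
  -- iteration 2/4 --
  LT 60: heading 270 -> 330
  RT 120: heading 330 -> 210
  REPEAT 4 [
    -- iteration 1/4 --
    LT 15: heading 210 -> 225
    BK 18: (47.387,63.703) -> (60.115,76.431) [heading=225, draw]
    -- iteration 2/4 --
    LT 15: heading 225 -> 240
    BK 18: (60.115,76.431) -> (69.115,92.019) [heading=240, draw]
    -- iteration 3/4 --
    LT 15: heading 240 -> 255
    BK 18: (69.115,92.019) -> (73.773,109.406) [heading=255, draw]
    -- iteration 4/4 --
    LT 15: heading 255 -> 270
    BK 18: (73.773,109.406) -> (73.773,127.406) [heading=270, draw]
  ]
  -- iteration 3/4 --
  LT 60: heading 270 -> 330
  RT 120: heading 330 -> 210
  REPEAT 4 [
    -- iteration 1/4 --
    LT 15: heading 210 -> 225
    BK 18: (73.773,127.406) -> (86.501,140.134) [heading=225, draw]
    -- iteration 2/4 --
    LT 15: heading 225 -> 240
    BK 18: (86.501,140.134) -> (95.501,155.722) [heading=240, draw]
    -- iteration 3/4 --
    LT 15: heading 240 -> 255
    BK 18: (95.501,155.722) -> (100.16,173.109) [heading=255, draw]
    -- iteration 4/4 --
    LT 15: heading 255 -> 270
    BK 18: (100.16,173.109) -> (100.16,191.109) [heading=270, draw]
  ]
  -- iteration 4/4 --
  LT 60: heading 270 -> 330
  RT 120: heading 330 -> 210
  REPEAT 4 [
    -- iteration 1/4 --
    LT 15: heading 210 -> 225
    BK 18: (100.16,191.109) -> (112.888,203.837) [heading=225, draw]
    -- iteration 2/4 --
    LT 15: heading 225 -> 240
    BK 18: (112.888,203.837) -> (121.888,219.426) [heading=240, draw]
    -- iteration 3/4 --
    LT 15: heading 240 -> 255
    BK 18: (121.888,219.426) -> (126.547,236.812) [heading=255, draw]
    -- iteration 4/4 --
    LT 15: heading 255 -> 270
    BK 18: (126.547,236.812) -> (126.547,254.812) [heading=270, draw]
  ]
]
LT 15: heading 270 -> 285
RT 72: heading 285 -> 213
FD 6: (126.547,254.812) -> (121.515,251.544) [heading=213, draw]
LT 72: heading 213 -> 285
Final: pos=(121.515,251.544), heading=285, 19 segment(s) drawn

Segment lengths:
  seg 1: (0,0) -> (13,0), length = 13
  seg 2: (13,0) -> (21,0), length = 8
  seg 3: (21,0) -> (33.728,12.728), length = 18
  seg 4: (33.728,12.728) -> (42.728,28.316), length = 18
  seg 5: (42.728,28.316) -> (47.387,45.703), length = 18
  seg 6: (47.387,45.703) -> (47.387,63.703), length = 18
  seg 7: (47.387,63.703) -> (60.115,76.431), length = 18
  seg 8: (60.115,76.431) -> (69.115,92.019), length = 18
  seg 9: (69.115,92.019) -> (73.773,109.406), length = 18
  seg 10: (73.773,109.406) -> (73.773,127.406), length = 18
  seg 11: (73.773,127.406) -> (86.501,140.134), length = 18
  seg 12: (86.501,140.134) -> (95.501,155.722), length = 18
  seg 13: (95.501,155.722) -> (100.16,173.109), length = 18
  seg 14: (100.16,173.109) -> (100.16,191.109), length = 18
  seg 15: (100.16,191.109) -> (112.888,203.837), length = 18
  seg 16: (112.888,203.837) -> (121.888,219.426), length = 18
  seg 17: (121.888,219.426) -> (126.547,236.812), length = 18
  seg 18: (126.547,236.812) -> (126.547,254.812), length = 18
  seg 19: (126.547,254.812) -> (121.515,251.544), length = 6
Total = 315

Answer: 315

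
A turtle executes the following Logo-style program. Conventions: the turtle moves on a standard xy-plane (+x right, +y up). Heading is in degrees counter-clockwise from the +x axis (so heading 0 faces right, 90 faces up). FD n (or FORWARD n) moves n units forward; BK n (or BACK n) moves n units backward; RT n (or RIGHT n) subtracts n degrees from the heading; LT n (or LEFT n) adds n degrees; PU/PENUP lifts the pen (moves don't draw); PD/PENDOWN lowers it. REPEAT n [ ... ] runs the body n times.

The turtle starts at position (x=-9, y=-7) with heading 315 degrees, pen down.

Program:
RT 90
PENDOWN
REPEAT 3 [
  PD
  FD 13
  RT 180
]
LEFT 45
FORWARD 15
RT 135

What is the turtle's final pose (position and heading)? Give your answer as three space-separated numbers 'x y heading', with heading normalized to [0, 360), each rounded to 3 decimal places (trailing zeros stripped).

Executing turtle program step by step:
Start: pos=(-9,-7), heading=315, pen down
RT 90: heading 315 -> 225
PD: pen down
REPEAT 3 [
  -- iteration 1/3 --
  PD: pen down
  FD 13: (-9,-7) -> (-18.192,-16.192) [heading=225, draw]
  RT 180: heading 225 -> 45
  -- iteration 2/3 --
  PD: pen down
  FD 13: (-18.192,-16.192) -> (-9,-7) [heading=45, draw]
  RT 180: heading 45 -> 225
  -- iteration 3/3 --
  PD: pen down
  FD 13: (-9,-7) -> (-18.192,-16.192) [heading=225, draw]
  RT 180: heading 225 -> 45
]
LT 45: heading 45 -> 90
FD 15: (-18.192,-16.192) -> (-18.192,-1.192) [heading=90, draw]
RT 135: heading 90 -> 315
Final: pos=(-18.192,-1.192), heading=315, 4 segment(s) drawn

Answer: -18.192 -1.192 315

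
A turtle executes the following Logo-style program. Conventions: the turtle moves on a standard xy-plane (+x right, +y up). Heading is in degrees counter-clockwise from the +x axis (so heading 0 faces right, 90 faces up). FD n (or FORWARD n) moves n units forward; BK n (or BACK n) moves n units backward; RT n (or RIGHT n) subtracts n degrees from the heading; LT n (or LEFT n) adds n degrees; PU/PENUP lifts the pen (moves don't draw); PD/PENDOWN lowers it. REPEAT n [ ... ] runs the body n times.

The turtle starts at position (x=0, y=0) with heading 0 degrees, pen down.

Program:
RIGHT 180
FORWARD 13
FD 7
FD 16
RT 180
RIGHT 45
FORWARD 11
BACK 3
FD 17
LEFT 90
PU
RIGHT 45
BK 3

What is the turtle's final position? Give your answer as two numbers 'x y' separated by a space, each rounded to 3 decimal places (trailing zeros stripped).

Answer: -21.322 -17.678

Derivation:
Executing turtle program step by step:
Start: pos=(0,0), heading=0, pen down
RT 180: heading 0 -> 180
FD 13: (0,0) -> (-13,0) [heading=180, draw]
FD 7: (-13,0) -> (-20,0) [heading=180, draw]
FD 16: (-20,0) -> (-36,0) [heading=180, draw]
RT 180: heading 180 -> 0
RT 45: heading 0 -> 315
FD 11: (-36,0) -> (-28.222,-7.778) [heading=315, draw]
BK 3: (-28.222,-7.778) -> (-30.343,-5.657) [heading=315, draw]
FD 17: (-30.343,-5.657) -> (-18.322,-17.678) [heading=315, draw]
LT 90: heading 315 -> 45
PU: pen up
RT 45: heading 45 -> 0
BK 3: (-18.322,-17.678) -> (-21.322,-17.678) [heading=0, move]
Final: pos=(-21.322,-17.678), heading=0, 6 segment(s) drawn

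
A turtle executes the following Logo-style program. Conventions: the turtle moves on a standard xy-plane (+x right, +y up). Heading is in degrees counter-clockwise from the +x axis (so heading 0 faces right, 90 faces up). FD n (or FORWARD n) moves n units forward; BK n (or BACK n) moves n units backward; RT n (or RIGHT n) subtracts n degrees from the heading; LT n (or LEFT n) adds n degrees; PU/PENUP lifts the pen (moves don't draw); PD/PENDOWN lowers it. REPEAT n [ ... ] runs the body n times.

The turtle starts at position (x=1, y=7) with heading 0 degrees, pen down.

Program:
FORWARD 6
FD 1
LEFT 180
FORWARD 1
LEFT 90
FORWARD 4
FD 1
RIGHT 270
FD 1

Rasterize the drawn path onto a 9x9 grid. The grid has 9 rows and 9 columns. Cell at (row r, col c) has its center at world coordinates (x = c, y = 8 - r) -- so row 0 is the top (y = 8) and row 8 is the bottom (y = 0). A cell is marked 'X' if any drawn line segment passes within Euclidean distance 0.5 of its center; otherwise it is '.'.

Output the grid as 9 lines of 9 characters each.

Segment 0: (1,7) -> (7,7)
Segment 1: (7,7) -> (8,7)
Segment 2: (8,7) -> (7,7)
Segment 3: (7,7) -> (7,3)
Segment 4: (7,3) -> (7,2)
Segment 5: (7,2) -> (8,2)

Answer: .........
.XXXXXXXX
.......X.
.......X.
.......X.
.......X.
.......XX
.........
.........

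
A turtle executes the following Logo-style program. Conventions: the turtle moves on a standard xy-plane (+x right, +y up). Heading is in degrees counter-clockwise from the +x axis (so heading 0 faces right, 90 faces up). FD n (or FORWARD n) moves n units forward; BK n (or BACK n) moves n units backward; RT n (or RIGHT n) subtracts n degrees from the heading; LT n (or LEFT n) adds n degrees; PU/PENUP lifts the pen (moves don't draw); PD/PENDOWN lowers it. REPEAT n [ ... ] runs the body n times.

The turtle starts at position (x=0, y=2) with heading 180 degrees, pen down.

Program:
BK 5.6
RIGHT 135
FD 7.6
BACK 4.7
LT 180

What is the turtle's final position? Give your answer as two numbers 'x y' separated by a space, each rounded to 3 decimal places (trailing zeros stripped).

Executing turtle program step by step:
Start: pos=(0,2), heading=180, pen down
BK 5.6: (0,2) -> (5.6,2) [heading=180, draw]
RT 135: heading 180 -> 45
FD 7.6: (5.6,2) -> (10.974,7.374) [heading=45, draw]
BK 4.7: (10.974,7.374) -> (7.651,4.051) [heading=45, draw]
LT 180: heading 45 -> 225
Final: pos=(7.651,4.051), heading=225, 3 segment(s) drawn

Answer: 7.651 4.051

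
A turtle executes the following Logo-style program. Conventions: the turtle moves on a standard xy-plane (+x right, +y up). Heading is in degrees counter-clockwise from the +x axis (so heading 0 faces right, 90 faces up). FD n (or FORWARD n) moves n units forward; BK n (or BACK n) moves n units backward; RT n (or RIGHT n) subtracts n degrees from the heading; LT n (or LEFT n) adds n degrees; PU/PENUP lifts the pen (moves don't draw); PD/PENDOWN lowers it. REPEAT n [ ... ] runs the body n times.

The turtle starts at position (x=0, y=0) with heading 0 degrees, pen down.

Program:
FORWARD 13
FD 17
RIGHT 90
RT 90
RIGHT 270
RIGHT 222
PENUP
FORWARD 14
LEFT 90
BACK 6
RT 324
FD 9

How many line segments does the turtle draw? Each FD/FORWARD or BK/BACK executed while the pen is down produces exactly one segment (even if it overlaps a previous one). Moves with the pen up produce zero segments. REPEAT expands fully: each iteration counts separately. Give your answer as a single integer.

Executing turtle program step by step:
Start: pos=(0,0), heading=0, pen down
FD 13: (0,0) -> (13,0) [heading=0, draw]
FD 17: (13,0) -> (30,0) [heading=0, draw]
RT 90: heading 0 -> 270
RT 90: heading 270 -> 180
RT 270: heading 180 -> 270
RT 222: heading 270 -> 48
PU: pen up
FD 14: (30,0) -> (39.368,10.404) [heading=48, move]
LT 90: heading 48 -> 138
BK 6: (39.368,10.404) -> (43.827,6.389) [heading=138, move]
RT 324: heading 138 -> 174
FD 9: (43.827,6.389) -> (34.876,7.33) [heading=174, move]
Final: pos=(34.876,7.33), heading=174, 2 segment(s) drawn
Segments drawn: 2

Answer: 2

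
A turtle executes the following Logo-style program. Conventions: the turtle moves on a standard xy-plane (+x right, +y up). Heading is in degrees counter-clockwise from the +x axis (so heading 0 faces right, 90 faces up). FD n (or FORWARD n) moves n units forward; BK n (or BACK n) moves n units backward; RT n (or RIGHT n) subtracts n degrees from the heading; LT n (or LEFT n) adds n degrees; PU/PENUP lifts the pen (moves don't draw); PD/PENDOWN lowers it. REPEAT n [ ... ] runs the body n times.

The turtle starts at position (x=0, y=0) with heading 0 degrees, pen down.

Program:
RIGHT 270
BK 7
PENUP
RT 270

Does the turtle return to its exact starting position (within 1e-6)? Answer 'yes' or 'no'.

Answer: no

Derivation:
Executing turtle program step by step:
Start: pos=(0,0), heading=0, pen down
RT 270: heading 0 -> 90
BK 7: (0,0) -> (0,-7) [heading=90, draw]
PU: pen up
RT 270: heading 90 -> 180
Final: pos=(0,-7), heading=180, 1 segment(s) drawn

Start position: (0, 0)
Final position: (0, -7)
Distance = 7; >= 1e-6 -> NOT closed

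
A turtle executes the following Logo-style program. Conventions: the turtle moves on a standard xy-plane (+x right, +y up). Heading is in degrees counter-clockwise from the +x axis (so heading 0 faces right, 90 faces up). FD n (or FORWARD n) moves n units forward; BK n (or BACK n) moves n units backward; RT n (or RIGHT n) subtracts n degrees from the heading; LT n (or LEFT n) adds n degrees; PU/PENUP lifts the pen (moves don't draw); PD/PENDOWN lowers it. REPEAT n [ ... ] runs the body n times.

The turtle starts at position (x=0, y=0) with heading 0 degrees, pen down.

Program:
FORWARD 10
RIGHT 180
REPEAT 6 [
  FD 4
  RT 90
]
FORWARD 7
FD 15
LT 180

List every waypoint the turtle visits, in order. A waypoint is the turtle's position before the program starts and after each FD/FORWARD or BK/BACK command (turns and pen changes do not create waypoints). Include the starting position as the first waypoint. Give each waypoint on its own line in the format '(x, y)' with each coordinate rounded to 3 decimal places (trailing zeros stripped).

Executing turtle program step by step:
Start: pos=(0,0), heading=0, pen down
FD 10: (0,0) -> (10,0) [heading=0, draw]
RT 180: heading 0 -> 180
REPEAT 6 [
  -- iteration 1/6 --
  FD 4: (10,0) -> (6,0) [heading=180, draw]
  RT 90: heading 180 -> 90
  -- iteration 2/6 --
  FD 4: (6,0) -> (6,4) [heading=90, draw]
  RT 90: heading 90 -> 0
  -- iteration 3/6 --
  FD 4: (6,4) -> (10,4) [heading=0, draw]
  RT 90: heading 0 -> 270
  -- iteration 4/6 --
  FD 4: (10,4) -> (10,0) [heading=270, draw]
  RT 90: heading 270 -> 180
  -- iteration 5/6 --
  FD 4: (10,0) -> (6,0) [heading=180, draw]
  RT 90: heading 180 -> 90
  -- iteration 6/6 --
  FD 4: (6,0) -> (6,4) [heading=90, draw]
  RT 90: heading 90 -> 0
]
FD 7: (6,4) -> (13,4) [heading=0, draw]
FD 15: (13,4) -> (28,4) [heading=0, draw]
LT 180: heading 0 -> 180
Final: pos=(28,4), heading=180, 9 segment(s) drawn
Waypoints (10 total):
(0, 0)
(10, 0)
(6, 0)
(6, 4)
(10, 4)
(10, 0)
(6, 0)
(6, 4)
(13, 4)
(28, 4)

Answer: (0, 0)
(10, 0)
(6, 0)
(6, 4)
(10, 4)
(10, 0)
(6, 0)
(6, 4)
(13, 4)
(28, 4)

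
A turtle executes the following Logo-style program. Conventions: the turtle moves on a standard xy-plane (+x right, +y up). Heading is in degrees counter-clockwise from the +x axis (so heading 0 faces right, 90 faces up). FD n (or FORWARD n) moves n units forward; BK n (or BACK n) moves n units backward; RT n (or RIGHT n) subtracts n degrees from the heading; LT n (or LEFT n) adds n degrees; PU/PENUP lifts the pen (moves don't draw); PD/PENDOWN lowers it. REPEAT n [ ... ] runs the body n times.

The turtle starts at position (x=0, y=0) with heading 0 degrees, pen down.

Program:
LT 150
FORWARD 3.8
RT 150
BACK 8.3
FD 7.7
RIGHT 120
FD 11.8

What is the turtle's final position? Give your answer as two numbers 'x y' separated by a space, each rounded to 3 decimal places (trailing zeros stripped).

Executing turtle program step by step:
Start: pos=(0,0), heading=0, pen down
LT 150: heading 0 -> 150
FD 3.8: (0,0) -> (-3.291,1.9) [heading=150, draw]
RT 150: heading 150 -> 0
BK 8.3: (-3.291,1.9) -> (-11.591,1.9) [heading=0, draw]
FD 7.7: (-11.591,1.9) -> (-3.891,1.9) [heading=0, draw]
RT 120: heading 0 -> 240
FD 11.8: (-3.891,1.9) -> (-9.791,-8.319) [heading=240, draw]
Final: pos=(-9.791,-8.319), heading=240, 4 segment(s) drawn

Answer: -9.791 -8.319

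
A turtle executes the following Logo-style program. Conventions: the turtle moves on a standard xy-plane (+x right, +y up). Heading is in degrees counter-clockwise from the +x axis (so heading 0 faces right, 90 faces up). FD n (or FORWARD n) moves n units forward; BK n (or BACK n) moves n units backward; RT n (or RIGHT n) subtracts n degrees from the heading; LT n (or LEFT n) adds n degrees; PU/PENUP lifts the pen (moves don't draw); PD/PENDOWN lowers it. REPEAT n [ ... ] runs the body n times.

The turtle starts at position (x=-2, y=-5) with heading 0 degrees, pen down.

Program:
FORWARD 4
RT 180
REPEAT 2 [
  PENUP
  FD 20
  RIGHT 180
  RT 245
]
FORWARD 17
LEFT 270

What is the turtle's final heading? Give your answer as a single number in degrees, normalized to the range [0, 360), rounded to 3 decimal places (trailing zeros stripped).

Executing turtle program step by step:
Start: pos=(-2,-5), heading=0, pen down
FD 4: (-2,-5) -> (2,-5) [heading=0, draw]
RT 180: heading 0 -> 180
REPEAT 2 [
  -- iteration 1/2 --
  PU: pen up
  FD 20: (2,-5) -> (-18,-5) [heading=180, move]
  RT 180: heading 180 -> 0
  RT 245: heading 0 -> 115
  -- iteration 2/2 --
  PU: pen up
  FD 20: (-18,-5) -> (-26.452,13.126) [heading=115, move]
  RT 180: heading 115 -> 295
  RT 245: heading 295 -> 50
]
FD 17: (-26.452,13.126) -> (-15.525,26.149) [heading=50, move]
LT 270: heading 50 -> 320
Final: pos=(-15.525,26.149), heading=320, 1 segment(s) drawn

Answer: 320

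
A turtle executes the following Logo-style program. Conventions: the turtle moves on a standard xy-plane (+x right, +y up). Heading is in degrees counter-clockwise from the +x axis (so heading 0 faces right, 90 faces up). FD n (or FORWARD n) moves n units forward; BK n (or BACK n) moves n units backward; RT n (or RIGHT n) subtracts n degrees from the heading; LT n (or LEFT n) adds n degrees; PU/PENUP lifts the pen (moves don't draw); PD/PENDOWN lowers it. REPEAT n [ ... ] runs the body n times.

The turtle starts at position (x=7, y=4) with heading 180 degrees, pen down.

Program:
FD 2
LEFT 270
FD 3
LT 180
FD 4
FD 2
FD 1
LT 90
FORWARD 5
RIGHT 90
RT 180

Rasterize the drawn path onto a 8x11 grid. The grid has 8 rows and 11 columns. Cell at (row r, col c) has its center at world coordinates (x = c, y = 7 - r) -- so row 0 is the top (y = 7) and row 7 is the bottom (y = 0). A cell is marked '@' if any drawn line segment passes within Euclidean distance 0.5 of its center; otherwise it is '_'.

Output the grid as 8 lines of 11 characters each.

Segment 0: (7,4) -> (5,4)
Segment 1: (5,4) -> (5,7)
Segment 2: (5,7) -> (5,3)
Segment 3: (5,3) -> (5,1)
Segment 4: (5,1) -> (5,0)
Segment 5: (5,0) -> (10,-0)

Answer: _____@_____
_____@_____
_____@_____
_____@@@___
_____@_____
_____@_____
_____@_____
_____@@@@@@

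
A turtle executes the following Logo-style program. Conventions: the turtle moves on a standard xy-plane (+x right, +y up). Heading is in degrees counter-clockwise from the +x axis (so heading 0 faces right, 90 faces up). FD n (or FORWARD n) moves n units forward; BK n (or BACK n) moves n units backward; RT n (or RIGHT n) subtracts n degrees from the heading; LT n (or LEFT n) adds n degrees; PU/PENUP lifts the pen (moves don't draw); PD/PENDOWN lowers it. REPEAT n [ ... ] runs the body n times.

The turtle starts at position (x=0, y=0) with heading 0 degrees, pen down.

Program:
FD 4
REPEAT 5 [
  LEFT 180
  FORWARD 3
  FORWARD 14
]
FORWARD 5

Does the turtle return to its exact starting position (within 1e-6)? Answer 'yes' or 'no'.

Answer: no

Derivation:
Executing turtle program step by step:
Start: pos=(0,0), heading=0, pen down
FD 4: (0,0) -> (4,0) [heading=0, draw]
REPEAT 5 [
  -- iteration 1/5 --
  LT 180: heading 0 -> 180
  FD 3: (4,0) -> (1,0) [heading=180, draw]
  FD 14: (1,0) -> (-13,0) [heading=180, draw]
  -- iteration 2/5 --
  LT 180: heading 180 -> 0
  FD 3: (-13,0) -> (-10,0) [heading=0, draw]
  FD 14: (-10,0) -> (4,0) [heading=0, draw]
  -- iteration 3/5 --
  LT 180: heading 0 -> 180
  FD 3: (4,0) -> (1,0) [heading=180, draw]
  FD 14: (1,0) -> (-13,0) [heading=180, draw]
  -- iteration 4/5 --
  LT 180: heading 180 -> 0
  FD 3: (-13,0) -> (-10,0) [heading=0, draw]
  FD 14: (-10,0) -> (4,0) [heading=0, draw]
  -- iteration 5/5 --
  LT 180: heading 0 -> 180
  FD 3: (4,0) -> (1,0) [heading=180, draw]
  FD 14: (1,0) -> (-13,0) [heading=180, draw]
]
FD 5: (-13,0) -> (-18,0) [heading=180, draw]
Final: pos=(-18,0), heading=180, 12 segment(s) drawn

Start position: (0, 0)
Final position: (-18, 0)
Distance = 18; >= 1e-6 -> NOT closed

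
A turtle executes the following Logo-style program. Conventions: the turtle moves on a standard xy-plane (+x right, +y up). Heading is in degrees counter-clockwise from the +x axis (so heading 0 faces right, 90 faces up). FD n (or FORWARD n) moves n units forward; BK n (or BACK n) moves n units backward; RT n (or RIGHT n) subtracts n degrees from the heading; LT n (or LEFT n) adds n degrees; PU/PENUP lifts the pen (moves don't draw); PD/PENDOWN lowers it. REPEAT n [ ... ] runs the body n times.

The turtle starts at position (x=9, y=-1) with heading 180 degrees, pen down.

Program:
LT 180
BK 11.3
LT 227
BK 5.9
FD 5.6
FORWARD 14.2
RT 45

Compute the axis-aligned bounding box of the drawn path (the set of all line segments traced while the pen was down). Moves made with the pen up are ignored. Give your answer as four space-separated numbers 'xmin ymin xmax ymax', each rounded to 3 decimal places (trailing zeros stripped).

Executing turtle program step by step:
Start: pos=(9,-1), heading=180, pen down
LT 180: heading 180 -> 0
BK 11.3: (9,-1) -> (-2.3,-1) [heading=0, draw]
LT 227: heading 0 -> 227
BK 5.9: (-2.3,-1) -> (1.724,3.315) [heading=227, draw]
FD 5.6: (1.724,3.315) -> (-2.095,-0.781) [heading=227, draw]
FD 14.2: (-2.095,-0.781) -> (-11.78,-11.166) [heading=227, draw]
RT 45: heading 227 -> 182
Final: pos=(-11.78,-11.166), heading=182, 4 segment(s) drawn

Segment endpoints: x in {-11.78, -2.3, -2.095, 1.724, 9}, y in {-11.166, -1, -1, -0.781, 3.315}
xmin=-11.78, ymin=-11.166, xmax=9, ymax=3.315

Answer: -11.78 -11.166 9 3.315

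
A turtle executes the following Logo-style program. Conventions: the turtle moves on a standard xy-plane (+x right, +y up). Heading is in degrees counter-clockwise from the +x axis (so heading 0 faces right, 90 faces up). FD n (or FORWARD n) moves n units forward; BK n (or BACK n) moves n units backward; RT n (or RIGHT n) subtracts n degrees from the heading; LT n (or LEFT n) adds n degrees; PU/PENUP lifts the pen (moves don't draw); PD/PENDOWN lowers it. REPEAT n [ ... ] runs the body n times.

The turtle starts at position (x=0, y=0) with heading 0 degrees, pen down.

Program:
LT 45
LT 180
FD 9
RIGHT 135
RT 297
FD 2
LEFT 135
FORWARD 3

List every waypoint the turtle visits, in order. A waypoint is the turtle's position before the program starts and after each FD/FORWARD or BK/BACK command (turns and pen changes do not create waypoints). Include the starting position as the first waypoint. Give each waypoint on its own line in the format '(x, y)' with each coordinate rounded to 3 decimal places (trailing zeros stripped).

Executing turtle program step by step:
Start: pos=(0,0), heading=0, pen down
LT 45: heading 0 -> 45
LT 180: heading 45 -> 225
FD 9: (0,0) -> (-6.364,-6.364) [heading=225, draw]
RT 135: heading 225 -> 90
RT 297: heading 90 -> 153
FD 2: (-6.364,-6.364) -> (-8.146,-5.456) [heading=153, draw]
LT 135: heading 153 -> 288
FD 3: (-8.146,-5.456) -> (-7.219,-8.309) [heading=288, draw]
Final: pos=(-7.219,-8.309), heading=288, 3 segment(s) drawn
Waypoints (4 total):
(0, 0)
(-6.364, -6.364)
(-8.146, -5.456)
(-7.219, -8.309)

Answer: (0, 0)
(-6.364, -6.364)
(-8.146, -5.456)
(-7.219, -8.309)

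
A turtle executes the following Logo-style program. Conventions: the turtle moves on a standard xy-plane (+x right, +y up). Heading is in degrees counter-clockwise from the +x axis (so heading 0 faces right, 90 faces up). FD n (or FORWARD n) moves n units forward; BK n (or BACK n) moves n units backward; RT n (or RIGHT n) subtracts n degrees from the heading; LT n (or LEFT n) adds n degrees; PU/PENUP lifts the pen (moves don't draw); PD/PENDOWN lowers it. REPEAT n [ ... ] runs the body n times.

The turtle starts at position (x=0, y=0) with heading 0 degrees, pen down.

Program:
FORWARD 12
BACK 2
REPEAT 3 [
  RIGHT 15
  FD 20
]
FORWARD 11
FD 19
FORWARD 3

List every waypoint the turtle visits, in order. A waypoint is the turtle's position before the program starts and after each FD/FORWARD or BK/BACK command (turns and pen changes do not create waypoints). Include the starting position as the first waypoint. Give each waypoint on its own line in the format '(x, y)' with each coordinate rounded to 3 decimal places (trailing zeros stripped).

Answer: (0, 0)
(12, 0)
(10, 0)
(29.319, -5.176)
(46.639, -15.176)
(60.781, -29.319)
(68.559, -37.097)
(81.994, -50.532)
(84.116, -52.653)

Derivation:
Executing turtle program step by step:
Start: pos=(0,0), heading=0, pen down
FD 12: (0,0) -> (12,0) [heading=0, draw]
BK 2: (12,0) -> (10,0) [heading=0, draw]
REPEAT 3 [
  -- iteration 1/3 --
  RT 15: heading 0 -> 345
  FD 20: (10,0) -> (29.319,-5.176) [heading=345, draw]
  -- iteration 2/3 --
  RT 15: heading 345 -> 330
  FD 20: (29.319,-5.176) -> (46.639,-15.176) [heading=330, draw]
  -- iteration 3/3 --
  RT 15: heading 330 -> 315
  FD 20: (46.639,-15.176) -> (60.781,-29.319) [heading=315, draw]
]
FD 11: (60.781,-29.319) -> (68.559,-37.097) [heading=315, draw]
FD 19: (68.559,-37.097) -> (81.994,-50.532) [heading=315, draw]
FD 3: (81.994,-50.532) -> (84.116,-52.653) [heading=315, draw]
Final: pos=(84.116,-52.653), heading=315, 8 segment(s) drawn
Waypoints (9 total):
(0, 0)
(12, 0)
(10, 0)
(29.319, -5.176)
(46.639, -15.176)
(60.781, -29.319)
(68.559, -37.097)
(81.994, -50.532)
(84.116, -52.653)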